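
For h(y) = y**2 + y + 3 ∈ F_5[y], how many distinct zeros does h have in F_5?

Evaluate at each of the 5 elements of F_5:
h(0) = 3; h(1) = 0 → root; h(2) = 4; h(3) = 0 → root; h(4) = 3.
Roots: {1, 3}.

2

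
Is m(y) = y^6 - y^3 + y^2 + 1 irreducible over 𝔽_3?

Yes

Check for roots in 𝔽_3: m(0) = 1; m(1) = 2; m(2) = 1.
No roots, so no linear factors.
Monic irreducibles of degree 2 over GF(3): y^2 + 1, y^2 + y - 1, y^2 - y - 1.
None of them divide m (all give nonzero remainder).
Degree-3 irreducible divisors: test the 8 monic irreducibles of degree 3 over GF(3).
None of them divide m (all give nonzero remainder).
No irreducible factor of degree ≤ 3 exists, so m is irreducible over GF(3).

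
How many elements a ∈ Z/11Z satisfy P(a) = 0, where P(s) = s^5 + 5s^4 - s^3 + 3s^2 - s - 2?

1

Evaluate at each of the 11 elements of Z/11Z:
P(0) = 9; P(1) = 5; P(2) = 2; P(3) = 5; P(4) = 5; P(5) = 0 → root; P(6) = 5; P(7) = 7; P(8) = 8; P(9) = 2; P(10) = 7.
Roots: {5}.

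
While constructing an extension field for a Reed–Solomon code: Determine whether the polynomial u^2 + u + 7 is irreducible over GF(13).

No

Write h(u) = u^2 + u + 7.
Check each element of GF(13) for a root: h(0)=7, h(1)=9, h(2)=0, h(3)=6, h(4)=1, h(5)=11, h(6)=10, h(7)=11, h(8)=1, h(9)=6, h(10)=0, h(11)=9, h(12)=7.
h(2) = 0, so (u − 2) divides h(u); h is reducible.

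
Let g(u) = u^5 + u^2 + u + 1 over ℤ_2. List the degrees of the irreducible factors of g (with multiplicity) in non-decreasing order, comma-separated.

Roots in ℤ_2: g(0) = 1; g(1) = 0 → root.
Linear factors from roots: (u + 1).
Complete factorization: g(u) = (u + 1)^2·(u^3 + u + 1).
Factor degrees with multiplicity: 1 + 1 + 3 = 5.

1, 1, 3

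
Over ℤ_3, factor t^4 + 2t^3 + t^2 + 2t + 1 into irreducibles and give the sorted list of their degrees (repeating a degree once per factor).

Write g(t) = t^4 + 2t^3 + t^2 + 2t + 1.
Roots in ℤ_3: g(0) = 1; g(1) = 1; g(2) = 2.
Complete factorization: g(t) = (t^4 + 2t^3 + t^2 + 2t + 1).
Factor degrees with multiplicity: 4 = 4.

4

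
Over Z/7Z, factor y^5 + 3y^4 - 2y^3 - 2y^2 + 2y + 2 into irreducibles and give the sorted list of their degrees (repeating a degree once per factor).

Write f(y) = y^5 + 3y^4 - 2y^3 - 2y^2 + 2y + 2.
Complete factorization: f(y) = (y^2 - 3y + 1)·(y^3 - y^2 + y + 2).
Factor degrees with multiplicity: 2 + 3 = 5.

2, 3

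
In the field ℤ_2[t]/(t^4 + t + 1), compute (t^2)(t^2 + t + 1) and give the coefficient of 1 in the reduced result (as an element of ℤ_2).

1

Multiply in ℤ_2[t]: (t^2)·(t^2 + t + 1) = t^4 + t^3 + t^2.
Reduce using t^4 ≡ t + 1 (mod t^4 + t + 1).
Reduced: t^3 + t^2 + t + 1.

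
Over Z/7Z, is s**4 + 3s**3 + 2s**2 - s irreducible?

Write P(s) = s**4 + 3s**3 + 2s**2 - s.
Check for roots in Z/7Z: P(0) = 0 → root; P(1) = 5; P(2) = 4; P(3) = 2; P(4) = 0 → root; P(5) = 2; P(6) = 1.
P(0) = 0, so (s) divides P(s); P is reducible.

No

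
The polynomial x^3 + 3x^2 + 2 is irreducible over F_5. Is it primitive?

Yes

Write f(x) = x^3 + 3x^2 + 2.
|GF(5^3)^×| = 5^3 − 1 = 124. Prime factorization: 124 = 2^2·31.
f is primitive ⇔ x has order 124 in GF(5)[x]/(f), i.e. x^(124/q) ≠ 1 for each prime q | 124.
x^(62) mod f = 4.
x^(4) mod f = 4x^2 + 3x + 1.
None equal 1, so x has full order 124; f is primitive.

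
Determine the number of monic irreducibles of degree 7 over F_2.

18

Gauss's count: N_{2}(7) = (1/7) Σ_{d|7} μ(7/d)·2^d.
Divisors of 7: 1, 7; μ(7/d) for each: -1, 1.
Σ = − 2^1 + 2^7 = 126.
N = 126/7 = 18.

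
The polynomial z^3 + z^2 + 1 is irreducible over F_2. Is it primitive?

Yes

Write f(z) = z^3 + z^2 + 1.
|GF(2^3)^×| = 2^3 − 1 = 7. Prime factorization: 7 = 7.
f is primitive ⇔ z has order 7 in GF(2)[z]/(f), i.e. z^(7/q) ≠ 1 for each prime q | 7.
z^(1) mod f = z.
None equal 1, so z has full order 7; f is primitive.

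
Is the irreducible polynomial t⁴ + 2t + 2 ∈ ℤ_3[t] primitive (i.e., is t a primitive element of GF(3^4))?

Write f(t) = t⁴ + 2t + 2.
|GF(3^4)^×| = 3^4 − 1 = 80. Prime factorization: 80 = 2^4·5.
f is primitive ⇔ t has order 80 in GF(3)[t]/(f), i.e. t^(80/q) ≠ 1 for each prime q | 80.
t^(40) mod f = 2.
t^(16) mod f = t³ + 2t + 2.
None equal 1, so t has full order 80; f is primitive.

Yes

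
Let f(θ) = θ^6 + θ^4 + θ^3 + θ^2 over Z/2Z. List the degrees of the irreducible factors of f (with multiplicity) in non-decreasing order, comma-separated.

Roots in Z/2Z: f(0) = 0 → root; f(1) = 0 → root.
Linear factors from roots: (θ), (θ + 1).
Complete factorization: f(θ) = (θ + 1)·(θ)^2·(θ^3 + θ^2 + 1).
Factor degrees with multiplicity: 1 + 1 + 1 + 3 = 6.

1, 1, 1, 3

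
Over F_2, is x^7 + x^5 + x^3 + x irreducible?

No

Write f(x) = x^7 + x^5 + x^3 + x.
Check for roots in F_2: f(0) = 0 → root; f(1) = 0 → root.
f(0) = 0, so (x) divides f(x); f is reducible.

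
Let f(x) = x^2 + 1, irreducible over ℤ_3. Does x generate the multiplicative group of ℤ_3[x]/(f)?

No

|GF(3^2)^×| = 3^2 − 1 = 8. Prime factorization: 8 = 2^3.
f is primitive ⇔ x has order 8 in GF(3)[x]/(f), i.e. x^(8/q) ≠ 1 for each prime q | 8.
x^(4) mod f = 1
Since x^(4) = 1, the order of x divides 4 < 8; not primitive.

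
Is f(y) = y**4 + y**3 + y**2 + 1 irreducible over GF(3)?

Yes

Check for roots in GF(3): f(0) = 1; f(1) = 1; f(2) = 2.
No roots, so no linear factors.
Monic irreducibles of degree 2 over GF(3): y**2 + 1, y**2 + y + 2, y**2 + 2y + 2.
None of them divide f (all give nonzero remainder).
No irreducible factor of degree ≤ 2 exists, so f is irreducible over GF(3).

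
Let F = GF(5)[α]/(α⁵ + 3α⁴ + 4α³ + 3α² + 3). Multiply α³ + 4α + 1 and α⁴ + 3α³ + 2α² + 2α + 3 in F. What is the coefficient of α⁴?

1

Multiply in GF(5)[α]: (α³ + 4α + 1)·(α⁴ + 3α³ + 2α² + 2α + 3) = α⁷ + 3α⁶ + α⁵ + 4α³ + 4α + 3.
Reduce using α⁵ ≡ 2α⁴ + α³ + 2α² + 2 (mod α⁵ + 3α⁴ + 4α³ + 3α² + 3).
Reduced: α⁴ + α³ + α² + 4α + 2.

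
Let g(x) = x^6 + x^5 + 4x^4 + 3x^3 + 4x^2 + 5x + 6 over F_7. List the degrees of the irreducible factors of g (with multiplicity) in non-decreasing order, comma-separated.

1, 1, 2, 2

Linear factors from roots: (x + 3), (x + 2).
Complete factorization: g(x) = (x + 2)·(x + 3)·(x^2 + 4x + 5)·(x^2 + 6x + 3).
Factor degrees with multiplicity: 1 + 1 + 2 + 2 = 6.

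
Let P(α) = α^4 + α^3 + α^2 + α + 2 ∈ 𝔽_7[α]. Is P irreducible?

Check for roots in 𝔽_7: P(0) = 2; P(1) = 6; P(2) = 4; P(3) = 3; P(4) = 6; P(5) = 5; P(6) = 2.
No roots, so no linear factors.
Degree-2 irreducible divisors: test the 21 monic irreducibles of degree 2 over GF(7).
None of them divide P (all give nonzero remainder).
No irreducible factor of degree ≤ 2 exists, so P is irreducible over GF(7).

Yes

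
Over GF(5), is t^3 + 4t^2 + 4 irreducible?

Yes

Write P(t) = t^3 + 4t^2 + 4.
Check for roots in GF(5): P(0) = 4; P(1) = 4; P(2) = 3; P(3) = 2; P(4) = 2.
No roots. A degree-3 polynomial over a field with no linear factor is irreducible.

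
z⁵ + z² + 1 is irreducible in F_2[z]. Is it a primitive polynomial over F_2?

Write f(z) = z⁵ + z² + 1.
|GF(2^5)^×| = 2^5 − 1 = 31. Prime factorization: 31 = 31.
f is primitive ⇔ z has order 31 in GF(2)[z]/(f), i.e. z^(31/q) ≠ 1 for each prime q | 31.
z^(1) mod f = z.
None equal 1, so z has full order 31; f is primitive.

Yes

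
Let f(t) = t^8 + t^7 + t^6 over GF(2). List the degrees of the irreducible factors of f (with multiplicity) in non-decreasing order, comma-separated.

Roots in GF(2): f(0) = 0 → root; f(1) = 1.
Linear factors from roots: (t).
Complete factorization: f(t) = (t)^6·(t^2 + t + 1).
Factor degrees with multiplicity: 1 + 1 + 1 + 1 + 1 + 1 + 2 = 8.

1, 1, 1, 1, 1, 1, 2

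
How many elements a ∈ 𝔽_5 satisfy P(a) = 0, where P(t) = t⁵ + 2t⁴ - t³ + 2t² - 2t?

3

Evaluate at each of the 5 elements of 𝔽_5:
P(0) = 0 → root; P(1) = 2; P(2) = 0 → root; P(3) = 0 → root; P(4) = 1.
Roots: {0, 2, 3}.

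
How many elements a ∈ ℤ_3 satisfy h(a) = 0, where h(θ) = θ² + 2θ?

Evaluate at each of the 3 elements of ℤ_3:
h(0) = 0 → root; h(1) = 0 → root; h(2) = 2.
Roots: {0, 1}.

2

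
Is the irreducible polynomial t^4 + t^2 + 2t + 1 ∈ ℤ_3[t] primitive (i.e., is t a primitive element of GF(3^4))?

Write f(t) = t^4 + t^2 + 2t + 1.
|GF(3^4)^×| = 3^4 − 1 = 80. Prime factorization: 80 = 2^4·5.
f is primitive ⇔ t has order 80 in GF(3)[t]/(f), i.e. t^(80/q) ≠ 1 for each prime q | 80.
t^(40) mod f = 1
t^(16) mod f = 2t^3 + 2.
Since t^(40) = 1, the order of t divides 40 < 80; not primitive.

No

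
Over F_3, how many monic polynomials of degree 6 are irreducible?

x^(3^6) − x is the product of all monic irreducibles of degree dividing 6; Möbius inversion gives N = (1/6) Σ μ(6/d)·3^d.
Divisors of 6: 1, 2, 3, 6; μ(6/d) for each: 1, -1, -1, 1.
Σ = 3^1 − 3^2 − 3^3 + 3^6 = 696.
N = 696/6 = 116.

116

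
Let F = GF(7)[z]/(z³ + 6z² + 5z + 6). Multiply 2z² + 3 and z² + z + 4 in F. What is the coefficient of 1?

2

Multiply in GF(7)[z]: (2z² + 3)·(z² + z + 4) = 2z⁴ + 2z³ + 4z² + 3z + 5.
Reduce using z³ ≡ z² + 2z + 1 (mod z³ + 6z² + 5z + 6).
Reduced: 5z² + 6z + 2.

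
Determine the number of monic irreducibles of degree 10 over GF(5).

976248

x^(5^10) − x is the product of all monic irreducibles of degree dividing 10; Möbius inversion gives N = (1/10) Σ μ(10/d)·5^d.
Divisors of 10: 1, 2, 5, 10; μ(10/d) for each: 1, -1, -1, 1.
Σ = 5^1 − 5^2 − 5^5 + 5^10 = 9762480.
N = 9762480/10 = 976248.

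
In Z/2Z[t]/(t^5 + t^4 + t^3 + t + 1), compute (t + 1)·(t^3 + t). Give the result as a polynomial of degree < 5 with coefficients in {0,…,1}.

Multiply in Z/2Z[t]: (t + 1)·(t^3 + t) = t^4 + t^3 + t^2 + t.
Reduced: t^4 + t^3 + t^2 + t.

t^4 + t^3 + t^2 + t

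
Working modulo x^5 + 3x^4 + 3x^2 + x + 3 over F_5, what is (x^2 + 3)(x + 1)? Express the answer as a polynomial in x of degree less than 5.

x^3 + x^2 + 3x + 3

Multiply in F_5[x]: (x^2 + 3)·(x + 1) = x^3 + x^2 + 3x + 3.
Reduced: x^3 + x^2 + 3x + 3.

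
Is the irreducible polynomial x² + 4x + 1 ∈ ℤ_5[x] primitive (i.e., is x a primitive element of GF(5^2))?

No

Write f(x) = x² + 4x + 1.
|GF(5^2)^×| = 5^2 − 1 = 24. Prime factorization: 24 = 2^3·3.
f is primitive ⇔ x has order 24 in GF(5)[x]/(f), i.e. x^(24/q) ≠ 1 for each prime q | 24.
x^(12) mod f = 1
x^(8) mod f = x + 4.
Since x^(12) = 1, the order of x divides 12 < 24; not primitive.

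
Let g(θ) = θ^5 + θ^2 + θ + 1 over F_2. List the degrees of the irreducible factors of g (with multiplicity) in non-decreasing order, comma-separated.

1, 1, 3

Roots in F_2: g(0) = 1; g(1) = 0 → root.
Linear factors from roots: (θ + 1).
Complete factorization: g(θ) = (θ + 1)^2·(θ^3 + θ + 1).
Factor degrees with multiplicity: 1 + 1 + 3 = 5.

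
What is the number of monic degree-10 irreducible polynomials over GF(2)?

x^(2^10) − x is the product of all monic irreducibles of degree dividing 10; Möbius inversion gives N = (1/10) Σ μ(10/d)·2^d.
Divisors of 10: 1, 2, 5, 10; μ(10/d) for each: 1, -1, -1, 1.
Σ = 2^1 − 2^2 − 2^5 + 2^10 = 990.
N = 990/10 = 99.

99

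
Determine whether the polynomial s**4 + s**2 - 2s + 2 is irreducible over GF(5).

Yes

Write g(s) = s**4 + s**2 - 2s + 2.
Check for roots in GF(5): g(0) = 2; g(1) = 2; g(2) = 3; g(3) = 1; g(4) = 1.
No roots, so no linear factors.
Degree-2 irreducible divisors: test the 10 monic irreducibles of degree 2 over GF(5).
None of them divide g (all give nonzero remainder).
No irreducible factor of degree ≤ 2 exists, so g is irreducible over GF(5).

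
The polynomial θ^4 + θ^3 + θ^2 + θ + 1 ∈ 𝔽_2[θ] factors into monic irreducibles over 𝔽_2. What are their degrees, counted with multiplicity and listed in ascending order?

Write f(θ) = θ^4 + θ^3 + θ^2 + θ + 1.
Roots in 𝔽_2: f(0) = 1; f(1) = 1.
Complete factorization: f(θ) = (θ^4 + θ^3 + θ^2 + θ + 1).
Factor degrees with multiplicity: 4 = 4.

4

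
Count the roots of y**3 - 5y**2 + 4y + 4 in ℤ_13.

3

Write P(y) = y**3 - 5y**2 + 4y + 4.
Evaluate at each of the 13 elements of ℤ_13:
P(0) = 4; P(1) = 4; P(2) = 0 → root; P(3) = 11; P(4) = 4; P(5) = 11; P(6) = 12; P(7) = 0 → root; P(8) = 7; P(9) = 0 → root; P(10) = 11; P(11) = 7; P(12) = 7.
Roots: {2, 7, 9}.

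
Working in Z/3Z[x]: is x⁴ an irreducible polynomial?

No

Write m(x) = x⁴.
Check for roots in Z/3Z: m(0) = 0 → root; m(1) = 1; m(2) = 1.
m(0) = 0, so (x) divides m(x); m is reducible.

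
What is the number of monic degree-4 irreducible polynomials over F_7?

Gauss's count: N_{7}(4) = (1/4) Σ_{d|4} μ(4/d)·7^d.
Divisors of 4: 1, 2, 4; μ(4/d) for each: 0, -1, 1.
Σ = − 7^2 + 7^4 = 2352.
N = 2352/4 = 588.

588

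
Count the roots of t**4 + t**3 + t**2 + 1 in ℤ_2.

Write P(t) = t**4 + t**3 + t**2 + 1.
Evaluate at each of the 2 elements of ℤ_2:
P(0) = 1; P(1) = 0 → root.
Roots: {1}.

1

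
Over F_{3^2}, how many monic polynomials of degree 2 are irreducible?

The number of monic irreducibles of degree 2 over GF(9) is (1/2)·Σ_{d∣2} μ(2/d) 9^d.
Divisors of 2: 1, 2; μ(2/d) for each: -1, 1.
Σ = − 9^1 + 9^2 = 72.
N = 72/2 = 36.

36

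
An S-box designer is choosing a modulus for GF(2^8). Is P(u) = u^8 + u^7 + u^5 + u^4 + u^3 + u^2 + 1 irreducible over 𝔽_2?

Check for roots in 𝔽_2: P(0) = 1; P(1) = 1.
No roots, so no linear factors.
Monic irreducibles of degree 2 over GF(2): u^2 + u + 1.
None of them divide P (all give nonzero remainder).
Monic irreducibles of degree 3 over GF(2): u^3 + u + 1, u^3 + u^2 + 1.
None of them divide P (all give nonzero remainder).
Monic irreducibles of degree 4 over GF(2): u^4 + u + 1, u^4 + u^3 + 1, u^4 + u^3 + u^2 + u + 1.
None of them divide P (all give nonzero remainder).
No irreducible factor of degree ≤ 4 exists, so P is irreducible over GF(2).

Yes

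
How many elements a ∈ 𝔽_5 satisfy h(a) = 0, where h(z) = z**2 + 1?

2

Evaluate at each of the 5 elements of 𝔽_5:
h(0) = 1; h(1) = 2; h(2) = 0 → root; h(3) = 0 → root; h(4) = 2.
Roots: {2, 3}.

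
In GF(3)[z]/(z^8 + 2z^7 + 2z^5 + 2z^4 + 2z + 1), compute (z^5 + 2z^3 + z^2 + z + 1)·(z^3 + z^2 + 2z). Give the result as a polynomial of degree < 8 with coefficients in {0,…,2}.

Multiply in GF(3)[z]: (z^5 + 2z^3 + z^2 + z + 1)·(z^3 + z^2 + 2z) = z^8 + z^7 + z^6 + z^3 + 2z.
Reduce using z^8 ≡ z^7 + z^5 + z^4 + z + 2 (mod z^8 + 2z^7 + 2z^5 + 2z^4 + 2z + 1).
Reduced: 2z^7 + z^6 + z^5 + z^4 + z^3 + 2.

2z^7 + z^6 + z^5 + z^4 + z^3 + 2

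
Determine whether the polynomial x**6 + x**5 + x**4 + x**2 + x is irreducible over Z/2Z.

Write m(x) = x**6 + x**5 + x**4 + x**2 + x.
Check for roots in Z/2Z: m(0) = 0 → root; m(1) = 1.
m(0) = 0, so (x) divides m(x); m is reducible.

No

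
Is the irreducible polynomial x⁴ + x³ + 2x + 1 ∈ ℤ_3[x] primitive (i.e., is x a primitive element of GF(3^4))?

Write f(x) = x⁴ + x³ + 2x + 1.
|GF(3^4)^×| = 3^4 − 1 = 80. Prime factorization: 80 = 2^4·5.
f is primitive ⇔ x has order 80 in GF(3)[x]/(f), i.e. x^(80/q) ≠ 1 for each prime q | 80.
x^(40) mod f = 1
x^(16) mod f = 2x² + x + 1.
Since x^(40) = 1, the order of x divides 40 < 80; not primitive.

No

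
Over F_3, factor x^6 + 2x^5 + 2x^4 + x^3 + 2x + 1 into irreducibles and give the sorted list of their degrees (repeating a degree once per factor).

1, 2, 3

Write h(x) = x^6 + 2x^5 + 2x^4 + x^3 + 2x + 1.
Roots in F_3: h(0) = 1; h(1) = 0 → root; h(2) = 2.
Linear factors from roots: (x + 2).
Complete factorization: h(x) = (x + 2)·(x^2 + x + 2)·(x^3 + 2x^2 + x + 1).
Factor degrees with multiplicity: 1 + 2 + 3 = 6.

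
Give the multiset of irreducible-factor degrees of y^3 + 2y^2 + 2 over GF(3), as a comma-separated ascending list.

1, 2

Write f(y) = y^3 + 2y^2 + 2.
Roots in GF(3): f(0) = 2; f(1) = 2; f(2) = 0 → root.
Linear factors from roots: (y + 1).
Complete factorization: f(y) = (y + 1)·(y^2 + y + 2).
Factor degrees with multiplicity: 1 + 2 = 3.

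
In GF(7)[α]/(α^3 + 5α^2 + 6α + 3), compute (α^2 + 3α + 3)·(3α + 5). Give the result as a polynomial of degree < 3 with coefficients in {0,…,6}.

Multiply in GF(7)[α]: (α^2 + 3α + 3)·(3α + 5) = 3α^3 + 3α + 1.
Reduce using α^3 ≡ 2α^2 + α + 4 (mod α^3 + 5α^2 + 6α + 3).
Reduced: 6α^2 + 6α + 6.

6α^2 + 6α + 6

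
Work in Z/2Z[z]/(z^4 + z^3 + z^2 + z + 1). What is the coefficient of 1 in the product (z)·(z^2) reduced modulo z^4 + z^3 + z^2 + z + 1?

Multiply in Z/2Z[z]: (z)·(z^2) = z^3.
Reduced: z^3.

0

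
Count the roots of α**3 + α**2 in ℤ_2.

2

Write g(α) = α**3 + α**2.
Evaluate at each of the 2 elements of ℤ_2:
g(0) = 0 → root; g(1) = 0 → root.
Roots: {0, 1}.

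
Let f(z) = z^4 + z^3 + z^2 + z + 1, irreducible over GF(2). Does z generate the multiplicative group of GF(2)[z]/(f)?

No

|GF(2^4)^×| = 2^4 − 1 = 15. Prime factorization: 15 = 3·5.
f is primitive ⇔ z has order 15 in GF(2)[z]/(f), i.e. z^(15/q) ≠ 1 for each prime q | 15.
z^(5) mod f = 1
z^(3) mod f = z^3.
Since z^(5) = 1, the order of z divides 5 < 15; not primitive.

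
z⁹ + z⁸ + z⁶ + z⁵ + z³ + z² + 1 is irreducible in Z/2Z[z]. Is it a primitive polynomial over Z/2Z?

Write f(z) = z⁹ + z⁸ + z⁶ + z⁵ + z³ + z² + 1.
|GF(2^9)^×| = 2^9 − 1 = 511. Prime factorization: 511 = 7·73.
f is primitive ⇔ z has order 511 in GF(2)[z]/(f), i.e. z^(511/q) ≠ 1 for each prime q | 511.
z^(73) mod f = z⁸ + z⁷ + z⁶ + z⁵ + z.
z^(7) mod f = z⁷.
None equal 1, so z has full order 511; f is primitive.

Yes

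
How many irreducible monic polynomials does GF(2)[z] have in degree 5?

6

x^(2^5) − x is the product of all monic irreducibles of degree dividing 5; Möbius inversion gives N = (1/5) Σ μ(5/d)·2^d.
Divisors of 5: 1, 5; μ(5/d) for each: -1, 1.
Σ = − 2^1 + 2^5 = 30.
N = 30/5 = 6.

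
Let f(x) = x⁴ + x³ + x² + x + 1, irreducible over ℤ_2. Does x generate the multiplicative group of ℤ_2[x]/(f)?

No

|GF(2^4)^×| = 2^4 − 1 = 15. Prime factorization: 15 = 3·5.
f is primitive ⇔ x has order 15 in GF(2)[x]/(f), i.e. x^(15/q) ≠ 1 for each prime q | 15.
x^(5) mod f = 1
x^(3) mod f = x³.
Since x^(5) = 1, the order of x divides 5 < 15; not primitive.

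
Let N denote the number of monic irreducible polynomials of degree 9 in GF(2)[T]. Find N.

By the necklace-counting formula, N_2(9) = (1/9) Σ_{d|9} μ(9/d)·2^d.
Divisors of 9: 1, 3, 9; μ(9/d) for each: 0, -1, 1.
Σ = − 2^3 + 2^9 = 504.
N = 504/9 = 56.

56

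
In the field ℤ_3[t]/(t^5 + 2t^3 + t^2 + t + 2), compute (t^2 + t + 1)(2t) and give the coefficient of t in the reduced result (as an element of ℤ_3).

Multiply in ℤ_3[t]: (t^2 + t + 1)·(2t) = 2t^3 + 2t^2 + 2t.
Reduced: 2t^3 + 2t^2 + 2t.

2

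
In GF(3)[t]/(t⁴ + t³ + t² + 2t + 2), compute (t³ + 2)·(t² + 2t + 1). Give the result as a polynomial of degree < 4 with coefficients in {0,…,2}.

Multiply in GF(3)[t]: (t³ + 2)·(t² + 2t + 1) = t⁵ + 2t⁴ + t³ + 2t² + t + 2.
Reduce using t⁴ ≡ 2t³ + 2t² + t + 1 (mod t⁴ + t³ + t² + 2t + 2).
Reduced: 2t³ + 2t².

2t^3 + 2t^2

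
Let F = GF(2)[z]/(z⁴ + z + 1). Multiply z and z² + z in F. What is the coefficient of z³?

Multiply in GF(2)[z]: (z)·(z² + z) = z³ + z².
Reduced: z³ + z².

1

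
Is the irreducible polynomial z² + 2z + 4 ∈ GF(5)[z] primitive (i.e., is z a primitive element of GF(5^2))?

Write f(z) = z² + 2z + 4.
|GF(5^2)^×| = 5^2 − 1 = 24. Prime factorization: 24 = 2^3·3.
f is primitive ⇔ z has order 24 in GF(5)[z]/(f), i.e. z^(24/q) ≠ 1 for each prime q | 24.
z^(12) mod f = 1
z^(8) mod f = 2z + 4.
Since z^(12) = 1, the order of z divides 12 < 24; not primitive.

No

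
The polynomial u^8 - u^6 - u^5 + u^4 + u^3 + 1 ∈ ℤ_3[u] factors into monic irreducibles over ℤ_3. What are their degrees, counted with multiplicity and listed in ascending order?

Write f(u) = u^8 - u^6 - u^5 + u^4 + u^3 + 1.
Roots in ℤ_3: f(0) = 1; f(1) = 2; f(2) = 2.
Complete factorization: f(u) = (u^8 - u^6 - u^5 + u^4 + u^3 + 1).
Factor degrees with multiplicity: 8 = 8.

8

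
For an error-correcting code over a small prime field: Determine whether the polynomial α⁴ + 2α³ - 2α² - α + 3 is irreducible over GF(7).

Yes

Write h(α) = α⁴ + 2α³ - 2α² - α + 3.
Check for roots in GF(7): h(0) = 3; h(1) = 3; h(2) = 4; h(3) = 5; h(4) = 1; h(5) = 4; h(6) = 1.
No roots, so no linear factors.
Degree-2 irreducible divisors: test the 21 monic irreducibles of degree 2 over GF(7).
None of them divide h (all give nonzero remainder).
No irreducible factor of degree ≤ 2 exists, so h is irreducible over GF(7).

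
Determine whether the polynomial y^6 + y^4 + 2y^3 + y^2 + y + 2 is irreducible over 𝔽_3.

Write f(y) = y^6 + y^4 + 2y^3 + y^2 + y + 2.
Check for roots in 𝔽_3: f(0) = 2; f(1) = 2; f(2) = 2.
No roots, so no linear factors.
Monic irreducibles of degree 2 over GF(3): y^2 + 1, y^2 + y + 2, y^2 + 2y + 2.
None of them divide f (all give nonzero remainder).
Degree-3 irreducible divisors: test the 8 monic irreducibles of degree 3 over GF(3).
None of them divide f (all give nonzero remainder).
No irreducible factor of degree ≤ 3 exists, so f is irreducible over GF(3).

Yes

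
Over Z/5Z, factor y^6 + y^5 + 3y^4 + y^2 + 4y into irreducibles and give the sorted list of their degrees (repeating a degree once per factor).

Write f(y) = y^6 + y^5 + 3y^4 + y^2 + 4y.
Roots in Z/5Z: f(0) = 0 → root; f(1) = 0 → root; f(2) = 1; f(3) = 1; f(4) = 0 → root.
Linear factors from roots: (y), (y + 4), (y + 1).
Complete factorization: f(y) = (y)·(y + 1)·(y + 4)·(y^3 + y^2 + 4y + 1).
Factor degrees with multiplicity: 1 + 1 + 1 + 3 = 6.

1, 1, 1, 3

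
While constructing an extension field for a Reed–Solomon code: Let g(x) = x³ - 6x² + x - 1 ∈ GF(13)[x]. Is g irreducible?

Check each element of GF(13) for a root: g(0)=12, g(1)=8, g(2)=11, g(3)=1, g(4)=10, g(5)=5, g(6)=5, g(7)=3, g(8)=5, g(9)=4, g(10)=6, g(11)=4, g(12)=4.
No roots. A degree-3 polynomial over a field with no linear factor is irreducible.

Yes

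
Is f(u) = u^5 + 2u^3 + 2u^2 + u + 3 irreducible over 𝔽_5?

Check for roots in 𝔽_5: f(0) = 3; f(1) = 4; f(2) = 1; f(3) = 1; f(4) = 1.
No roots, so no linear factors.
Degree-2 irreducible divisors: test the 10 monic irreducibles of degree 2 over GF(5).
None of them divide f (all give nonzero remainder).
No irreducible factor of degree ≤ 2 exists, so f is irreducible over GF(5).

Yes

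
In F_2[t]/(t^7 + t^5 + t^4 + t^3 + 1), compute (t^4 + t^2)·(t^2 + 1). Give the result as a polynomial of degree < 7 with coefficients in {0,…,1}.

Multiply in F_2[t]: (t^4 + t^2)·(t^2 + 1) = t^6 + t^2.
Reduced: t^6 + t^2.

t^6 + t^2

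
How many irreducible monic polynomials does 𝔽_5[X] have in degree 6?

By the necklace-counting formula, N_5(6) = (1/6) Σ_{d|6} μ(6/d)·5^d.
Divisors of 6: 1, 2, 3, 6; μ(6/d) for each: 1, -1, -1, 1.
Σ = 5^1 − 5^2 − 5^3 + 5^6 = 15480.
N = 15480/6 = 2580.

2580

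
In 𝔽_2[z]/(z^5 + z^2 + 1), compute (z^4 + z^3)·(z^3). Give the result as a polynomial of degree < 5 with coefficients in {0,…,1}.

Multiply in 𝔽_2[z]: (z^4 + z^3)·(z^3) = z^7 + z^6.
Reduce using z^5 ≡ z^2 + 1 (mod z^5 + z^2 + 1).
Reduced: z^4 + z^3 + z^2 + z.

z^4 + z^3 + z^2 + z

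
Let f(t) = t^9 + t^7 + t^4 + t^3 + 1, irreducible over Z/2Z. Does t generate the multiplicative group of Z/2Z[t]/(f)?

|GF(2^9)^×| = 2^9 − 1 = 511. Prime factorization: 511 = 7·73.
f is primitive ⇔ t has order 511 in GF(2)[t]/(f), i.e. t^(511/q) ≠ 1 for each prime q | 511.
t^(73) mod f = 1
t^(7) mod f = t^7.
Since t^(73) = 1, the order of t divides 73 < 511; not primitive.

No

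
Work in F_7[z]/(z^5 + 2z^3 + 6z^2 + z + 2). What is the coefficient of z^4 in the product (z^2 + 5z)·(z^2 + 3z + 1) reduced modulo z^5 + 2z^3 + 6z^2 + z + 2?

Multiply in F_7[z]: (z^2 + 5z)·(z^2 + 3z + 1) = z^4 + z^3 + 2z^2 + 5z.
Reduced: z^4 + z^3 + 2z^2 + 5z.

1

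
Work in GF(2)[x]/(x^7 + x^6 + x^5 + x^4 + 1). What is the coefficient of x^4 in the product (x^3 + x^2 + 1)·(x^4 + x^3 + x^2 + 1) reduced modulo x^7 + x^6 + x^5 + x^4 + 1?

1

Multiply in GF(2)[x]: (x^3 + x^2 + 1)·(x^4 + x^3 + x^2 + 1) = x^7 + 1.
Reduce using x^7 ≡ x^6 + x^5 + x^4 + 1 (mod x^7 + x^6 + x^5 + x^4 + 1).
Reduced: x^6 + x^5 + x^4.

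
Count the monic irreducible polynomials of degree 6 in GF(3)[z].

By the necklace-counting formula, N_3(6) = (1/6) Σ_{d|6} μ(6/d)·3^d.
Divisors of 6: 1, 2, 3, 6; μ(6/d) for each: 1, -1, -1, 1.
Σ = 3^1 − 3^2 − 3^3 + 3^6 = 696.
N = 696/6 = 116.

116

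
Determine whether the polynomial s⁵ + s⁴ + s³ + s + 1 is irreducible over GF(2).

Write g(s) = s⁵ + s⁴ + s³ + s + 1.
Check for roots in GF(2): g(0) = 1; g(1) = 1.
No roots, so no linear factors.
Monic irreducibles of degree 2 over GF(2): s² + s + 1.
None of them divide g (all give nonzero remainder).
No irreducible factor of degree ≤ 2 exists, so g is irreducible over GF(2).

Yes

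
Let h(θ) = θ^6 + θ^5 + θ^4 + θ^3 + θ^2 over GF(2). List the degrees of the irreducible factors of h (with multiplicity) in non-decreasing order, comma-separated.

Roots in GF(2): h(0) = 0 → root; h(1) = 1.
Linear factors from roots: (θ).
Complete factorization: h(θ) = (θ)^2·(θ^4 + θ^3 + θ^2 + θ + 1).
Factor degrees with multiplicity: 1 + 1 + 4 = 6.

1, 1, 4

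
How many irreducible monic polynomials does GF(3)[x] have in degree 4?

The number of monic irreducibles of degree 4 over GF(3) is (1/4)·Σ_{d∣4} μ(4/d) 3^d.
Divisors of 4: 1, 2, 4; μ(4/d) for each: 0, -1, 1.
Σ = − 3^2 + 3^4 = 72.
N = 72/4 = 18.

18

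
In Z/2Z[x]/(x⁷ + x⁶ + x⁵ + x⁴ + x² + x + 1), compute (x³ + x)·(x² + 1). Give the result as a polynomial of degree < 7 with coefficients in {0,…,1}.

x^5 + x

Multiply in Z/2Z[x]: (x³ + x)·(x² + 1) = x⁵ + x.
Reduced: x⁵ + x.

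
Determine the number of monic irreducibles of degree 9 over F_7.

4483696

x^(7^9) − x is the product of all monic irreducibles of degree dividing 9; Möbius inversion gives N = (1/9) Σ μ(9/d)·7^d.
Divisors of 9: 1, 3, 9; μ(9/d) for each: 0, -1, 1.
Σ = − 7^3 + 7^9 = 40353264.
N = 40353264/9 = 4483696.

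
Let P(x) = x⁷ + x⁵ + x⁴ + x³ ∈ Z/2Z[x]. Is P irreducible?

Check for roots in Z/2Z: P(0) = 0 → root; P(1) = 0 → root.
P(0) = 0, so (x) divides P(x); P is reducible.

No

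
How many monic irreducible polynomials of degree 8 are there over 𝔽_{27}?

35303625630

The number of monic irreducibles of degree 8 over GF(27) is (1/8)·Σ_{d∣8} μ(8/d) 27^d.
Divisors of 8: 1, 2, 4, 8; μ(8/d) for each: 0, 0, -1, 1.
Σ = − 27^4 + 27^8 = 282429005040.
N = 282429005040/8 = 35303625630.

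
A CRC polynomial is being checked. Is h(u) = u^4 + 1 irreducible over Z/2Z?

Check for roots in Z/2Z: h(0) = 1; h(1) = 0 → root.
h(1) = 0, so (u − 1) divides h(u); h is reducible.

No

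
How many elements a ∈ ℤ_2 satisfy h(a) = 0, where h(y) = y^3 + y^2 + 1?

Evaluate at each of the 2 elements of ℤ_2:
h(0) = 1; h(1) = 1.
No element is a root.

0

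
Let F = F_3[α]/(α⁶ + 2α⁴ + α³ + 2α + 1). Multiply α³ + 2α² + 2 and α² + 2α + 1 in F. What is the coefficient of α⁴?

1

Multiply in F_3[α]: (α³ + 2α² + 2)·(α² + 2α + 1) = α⁵ + α⁴ + 2α³ + α² + α + 2.
Reduced: α⁵ + α⁴ + 2α³ + α² + α + 2.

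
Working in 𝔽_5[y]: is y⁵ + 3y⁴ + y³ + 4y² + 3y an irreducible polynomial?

Write g(y) = y⁵ + 3y⁴ + y³ + 4y² + 3y.
Check for roots in 𝔽_5: g(0) = 0 → root; g(1) = 2; g(2) = 0 → root; g(3) = 3; g(4) = 2.
g(0) = 0, so (y) divides g(y); g is reducible.

No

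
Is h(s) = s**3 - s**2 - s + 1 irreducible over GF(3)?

Check for roots in GF(3): h(0) = 1; h(1) = 0 → root; h(2) = 0 → root.
h(1) = 0, so (s − 1) divides h(s); h is reducible.

No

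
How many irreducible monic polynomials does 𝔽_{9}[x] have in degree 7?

683280

Gauss's count: N_{9}(7) = (1/7) Σ_{d|7} μ(7/d)·9^d.
Divisors of 7: 1, 7; μ(7/d) for each: -1, 1.
Σ = − 9^1 + 9^7 = 4782960.
N = 4782960/7 = 683280.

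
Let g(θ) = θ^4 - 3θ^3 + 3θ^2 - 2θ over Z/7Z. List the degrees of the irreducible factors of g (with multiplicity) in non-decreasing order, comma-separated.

Linear factors from roots: (θ), (θ - 2), (θ - 3), (θ + 2).
Complete factorization: g(θ) = (θ)·(θ + 2)·(θ - 3)·(θ - 2).
Factor degrees with multiplicity: 1 + 1 + 1 + 1 = 4.

1, 1, 1, 1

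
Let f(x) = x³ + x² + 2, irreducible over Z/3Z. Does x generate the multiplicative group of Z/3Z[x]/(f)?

|GF(3^3)^×| = 3^3 − 1 = 26. Prime factorization: 26 = 2·13.
f is primitive ⇔ x has order 26 in GF(3)[x]/(f), i.e. x^(26/q) ≠ 1 for each prime q | 26.
x^(13) mod f = 1
x^(2) mod f = x².
Since x^(13) = 1, the order of x divides 13 < 26; not primitive.

No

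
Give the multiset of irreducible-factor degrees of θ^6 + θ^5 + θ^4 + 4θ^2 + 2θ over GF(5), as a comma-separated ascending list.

1, 1, 2, 2

Write g(θ) = θ^6 + θ^5 + θ^4 + 4θ^2 + 2θ.
Roots in GF(5): g(0) = 0 → root; g(1) = 4; g(2) = 2; g(3) = 0 → root; g(4) = 3.
Linear factors from roots: (θ), (θ + 2).
Complete factorization: g(θ) = (θ)·(θ + 2)·(θ^2 + θ + 2)·(θ^2 + 3θ + 3).
Factor degrees with multiplicity: 1 + 1 + 2 + 2 = 6.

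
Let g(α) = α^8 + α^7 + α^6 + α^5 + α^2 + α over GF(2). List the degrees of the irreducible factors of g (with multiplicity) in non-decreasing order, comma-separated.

1, 1, 3, 3

Roots in GF(2): g(0) = 0 → root; g(1) = 0 → root.
Linear factors from roots: (α), (α + 1).
Complete factorization: g(α) = (α)·(α + 1)·(α^3 + α^2 + 1)^2.
Factor degrees with multiplicity: 1 + 1 + 3 + 3 = 8.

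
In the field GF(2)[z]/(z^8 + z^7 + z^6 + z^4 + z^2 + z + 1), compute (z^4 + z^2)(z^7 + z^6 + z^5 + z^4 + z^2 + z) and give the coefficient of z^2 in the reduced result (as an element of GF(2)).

0

Multiply in GF(2)[z]: (z^4 + z^2)·(z^7 + z^6 + z^5 + z^4 + z^2 + z) = z^11 + z^10 + z^7 + z^5 + z^4 + z^3.
Reduce using z^8 ≡ z^7 + z^6 + z^4 + z^2 + z + 1 (mod z^8 + z^7 + z^6 + z^4 + z^2 + z + 1).
Reduced: z^6 + z^5 + z^4 + z^3 + 1.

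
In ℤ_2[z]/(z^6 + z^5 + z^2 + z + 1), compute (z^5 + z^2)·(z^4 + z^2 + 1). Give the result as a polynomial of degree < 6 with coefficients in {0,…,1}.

Multiply in ℤ_2[z]: (z^5 + z^2)·(z^4 + z^2 + 1) = z^9 + z^7 + z^6 + z^5 + z^4 + z^2.
Reduce using z^6 ≡ z^5 + z^2 + z + 1 (mod z^6 + z^5 + z^2 + z + 1).
Reduced: z^5 + z^4 + z^2 + z + 1.

z^5 + z^4 + z^2 + z + 1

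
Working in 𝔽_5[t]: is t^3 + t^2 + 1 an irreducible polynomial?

Yes

Write f(t) = t^3 + t^2 + 1.
Check for roots in 𝔽_5: f(0) = 1; f(1) = 3; f(2) = 3; f(3) = 2; f(4) = 1.
No roots. A degree-3 polynomial over a field with no linear factor is irreducible.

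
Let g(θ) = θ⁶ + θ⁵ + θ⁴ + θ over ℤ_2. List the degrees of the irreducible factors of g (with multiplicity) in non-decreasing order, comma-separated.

1, 1, 1, 3

Roots in ℤ_2: g(0) = 0 → root; g(1) = 0 → root.
Linear factors from roots: (θ), (θ + 1).
Complete factorization: g(θ) = (θ)·(θ + 1)^2·(θ³ + θ² + 1).
Factor degrees with multiplicity: 1 + 1 + 1 + 3 = 6.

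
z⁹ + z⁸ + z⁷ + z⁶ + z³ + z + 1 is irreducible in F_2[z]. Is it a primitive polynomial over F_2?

Write f(z) = z⁹ + z⁸ + z⁷ + z⁶ + z³ + z + 1.
|GF(2^9)^×| = 2^9 − 1 = 511. Prime factorization: 511 = 7·73.
f is primitive ⇔ z has order 511 in GF(2)[z]/(f), i.e. z^(511/q) ≠ 1 for each prime q | 511.
z^(73) mod f = z⁷ + z⁵ + z³ + z + 1.
z^(7) mod f = z⁷.
None equal 1, so z has full order 511; f is primitive.

Yes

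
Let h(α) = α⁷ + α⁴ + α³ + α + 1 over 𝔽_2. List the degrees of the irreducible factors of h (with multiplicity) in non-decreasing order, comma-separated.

3, 4

Roots in 𝔽_2: h(0) = 1; h(1) = 1.
Complete factorization: h(α) = (α³ + α² + 1)·(α⁴ + α³ + α² + α + 1).
Factor degrees with multiplicity: 3 + 4 = 7.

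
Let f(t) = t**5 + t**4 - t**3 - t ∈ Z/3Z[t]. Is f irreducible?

No

Check for roots in Z/3Z: f(0) = 0 → root; f(1) = 0 → root; f(2) = 2.
f(0) = 0, so (t) divides f(t); f is reducible.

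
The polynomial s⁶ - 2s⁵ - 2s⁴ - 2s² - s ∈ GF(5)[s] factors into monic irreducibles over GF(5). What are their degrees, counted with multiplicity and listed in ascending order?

Write f(s) = s⁶ - 2s⁵ - 2s⁴ - 2s² - s.
Roots in GF(5): f(0) = 0 → root; f(1) = 4; f(2) = 3; f(3) = 0 → root; f(4) = 0 → root.
Linear factors from roots: (s), (s + 2), (s + 1).
Complete factorization: f(s) = (s)·(s + 2)·(s + 1)^2·(s² - s + 2).
Factor degrees with multiplicity: 1 + 1 + 1 + 1 + 2 = 6.

1, 1, 1, 1, 2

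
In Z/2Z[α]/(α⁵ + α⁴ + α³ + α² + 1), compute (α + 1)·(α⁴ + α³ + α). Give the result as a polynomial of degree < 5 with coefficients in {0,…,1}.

α^4 + α + 1

Multiply in Z/2Z[α]: (α + 1)·(α⁴ + α³ + α) = α⁵ + α³ + α² + α.
Reduce using α⁵ ≡ α⁴ + α³ + α² + 1 (mod α⁵ + α⁴ + α³ + α² + 1).
Reduced: α⁴ + α + 1.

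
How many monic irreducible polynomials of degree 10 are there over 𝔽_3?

5880

The number of monic irreducibles of degree 10 over GF(3) is (1/10)·Σ_{d∣10} μ(10/d) 3^d.
Divisors of 10: 1, 2, 5, 10; μ(10/d) for each: 1, -1, -1, 1.
Σ = 3^1 − 3^2 − 3^5 + 3^10 = 58800.
N = 58800/10 = 5880.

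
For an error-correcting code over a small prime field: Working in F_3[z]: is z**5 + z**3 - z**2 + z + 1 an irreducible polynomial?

Write h(z) = z**5 + z**3 - z**2 + z + 1.
Check for roots in F_3: h(0) = 1; h(1) = 0 → root; h(2) = 0 → root.
h(1) = 0, so (z − 1) divides h(z); h is reducible.

No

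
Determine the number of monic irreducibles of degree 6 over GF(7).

19544

By the necklace-counting formula, N_7(6) = (1/6) Σ_{d|6} μ(6/d)·7^d.
Divisors of 6: 1, 2, 3, 6; μ(6/d) for each: 1, -1, -1, 1.
Σ = 7^1 − 7^2 − 7^3 + 7^6 = 117264.
N = 117264/6 = 19544.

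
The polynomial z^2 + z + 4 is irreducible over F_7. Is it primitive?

No

Write f(z) = z^2 + z + 4.
|GF(7^2)^×| = 7^2 − 1 = 48. Prime factorization: 48 = 2^4·3.
f is primitive ⇔ z has order 48 in GF(7)[z]/(f), i.e. z^(48/q) ≠ 1 for each prime q | 48.
z^(24) mod f = 1
z^(16) mod f = 2.
Since z^(24) = 1, the order of z divides 24 < 48; not primitive.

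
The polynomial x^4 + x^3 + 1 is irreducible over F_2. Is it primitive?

Write f(x) = x^4 + x^3 + 1.
|GF(2^4)^×| = 2^4 − 1 = 15. Prime factorization: 15 = 3·5.
f is primitive ⇔ x has order 15 in GF(2)[x]/(f), i.e. x^(15/q) ≠ 1 for each prime q | 15.
x^(5) mod f = x^3 + x + 1.
x^(3) mod f = x^3.
None equal 1, so x has full order 15; f is primitive.

Yes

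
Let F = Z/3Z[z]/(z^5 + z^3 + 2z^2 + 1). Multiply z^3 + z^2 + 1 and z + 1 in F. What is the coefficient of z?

1

Multiply in Z/3Z[z]: (z^3 + z^2 + 1)·(z + 1) = z^4 + 2z^3 + z^2 + z + 1.
Reduced: z^4 + 2z^3 + z^2 + z + 1.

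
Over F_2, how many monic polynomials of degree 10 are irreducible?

99

By the necklace-counting formula, N_2(10) = (1/10) Σ_{d|10} μ(10/d)·2^d.
Divisors of 10: 1, 2, 5, 10; μ(10/d) for each: 1, -1, -1, 1.
Σ = 2^1 − 2^2 − 2^5 + 2^10 = 990.
N = 990/10 = 99.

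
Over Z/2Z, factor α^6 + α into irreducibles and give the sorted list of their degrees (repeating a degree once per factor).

1, 1, 4

Write g(α) = α^6 + α.
Roots in Z/2Z: g(0) = 0 → root; g(1) = 0 → root.
Linear factors from roots: (α), (α + 1).
Complete factorization: g(α) = (α)·(α + 1)·(α^4 + α^3 + α^2 + α + 1).
Factor degrees with multiplicity: 1 + 1 + 4 = 6.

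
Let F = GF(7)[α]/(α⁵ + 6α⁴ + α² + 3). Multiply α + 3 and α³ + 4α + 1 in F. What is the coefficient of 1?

3

Multiply in GF(7)[α]: (α + 3)·(α³ + 4α + 1) = α⁴ + 3α³ + 4α² + 6α + 3.
Reduced: α⁴ + 3α³ + 4α² + 6α + 3.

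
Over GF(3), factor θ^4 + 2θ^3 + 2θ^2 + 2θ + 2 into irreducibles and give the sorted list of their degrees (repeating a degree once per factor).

Write g(θ) = θ^4 + 2θ^3 + 2θ^2 + 2θ + 2.
Roots in GF(3): g(0) = 2; g(1) = 0 → root; g(2) = 1.
Linear factors from roots: (θ + 2).
Complete factorization: g(θ) = (θ + 2)·(θ^3 + 2θ + 1).
Factor degrees with multiplicity: 1 + 3 = 4.

1, 3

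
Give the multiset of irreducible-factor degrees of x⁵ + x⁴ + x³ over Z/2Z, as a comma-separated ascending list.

Write g(x) = x⁵ + x⁴ + x³.
Roots in Z/2Z: g(0) = 0 → root; g(1) = 1.
Linear factors from roots: (x).
Complete factorization: g(x) = (x)^3·(x² + x + 1).
Factor degrees with multiplicity: 1 + 1 + 1 + 2 = 5.

1, 1, 1, 2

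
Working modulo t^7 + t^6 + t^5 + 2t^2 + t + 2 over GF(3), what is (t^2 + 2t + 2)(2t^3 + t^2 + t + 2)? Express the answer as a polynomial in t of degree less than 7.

2t^5 + 2t^4 + t^3 + 1

Multiply in GF(3)[t]: (t^2 + 2t + 2)·(2t^3 + t^2 + t + 2) = 2t^5 + 2t^4 + t^3 + 1.
Reduced: 2t^5 + 2t^4 + t^3 + 1.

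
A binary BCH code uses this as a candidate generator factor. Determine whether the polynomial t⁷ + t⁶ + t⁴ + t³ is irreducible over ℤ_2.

Write P(t) = t⁷ + t⁶ + t⁴ + t³.
Check for roots in ℤ_2: P(0) = 0 → root; P(1) = 0 → root.
P(0) = 0, so (t) divides P(t); P is reducible.

No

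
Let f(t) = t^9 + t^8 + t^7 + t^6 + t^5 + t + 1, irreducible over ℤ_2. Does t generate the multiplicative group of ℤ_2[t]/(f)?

Yes

|GF(2^9)^×| = 2^9 − 1 = 511. Prime factorization: 511 = 7·73.
f is primitive ⇔ t has order 511 in GF(2)[t]/(f), i.e. t^(511/q) ≠ 1 for each prime q | 511.
t^(73) mod f = t^7 + t^6 + t^3 + 1.
t^(7) mod f = t^7.
None equal 1, so t has full order 511; f is primitive.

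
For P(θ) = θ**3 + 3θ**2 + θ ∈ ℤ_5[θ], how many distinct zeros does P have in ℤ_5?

Evaluate at each of the 5 elements of ℤ_5:
P(0) = 0 → root; P(1) = 0 → root; P(2) = 2; P(3) = 2; P(4) = 1.
Roots: {0, 1}.

2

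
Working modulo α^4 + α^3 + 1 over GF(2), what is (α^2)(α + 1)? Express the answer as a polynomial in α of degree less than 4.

α^3 + α^2

Multiply in GF(2)[α]: (α^2)·(α + 1) = α^3 + α^2.
Reduced: α^3 + α^2.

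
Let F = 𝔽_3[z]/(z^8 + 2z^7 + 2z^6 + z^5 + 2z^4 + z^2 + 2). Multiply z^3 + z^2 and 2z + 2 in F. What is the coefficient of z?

0

Multiply in 𝔽_3[z]: (z^3 + z^2)·(2z + 2) = 2z^4 + z^3 + 2z^2.
Reduced: 2z^4 + z^3 + 2z^2.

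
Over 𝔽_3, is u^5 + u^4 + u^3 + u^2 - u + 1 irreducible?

Yes

Write h(u) = u^5 + u^4 + u^3 + u^2 - u + 1.
Check for roots in 𝔽_3: h(0) = 1; h(1) = 1; h(2) = 2.
No roots, so no linear factors.
Monic irreducibles of degree 2 over GF(3): u^2 + 1, u^2 + u - 1, u^2 - u - 1.
None of them divide h (all give nonzero remainder).
No irreducible factor of degree ≤ 2 exists, so h is irreducible over GF(3).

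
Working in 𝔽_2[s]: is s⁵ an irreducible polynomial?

No

Write P(s) = s⁵.
Check for roots in 𝔽_2: P(0) = 0 → root; P(1) = 1.
P(0) = 0, so (s) divides P(s); P is reducible.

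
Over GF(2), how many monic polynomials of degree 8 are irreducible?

30

x^(2^8) − x is the product of all monic irreducibles of degree dividing 8; Möbius inversion gives N = (1/8) Σ μ(8/d)·2^d.
Divisors of 8: 1, 2, 4, 8; μ(8/d) for each: 0, 0, -1, 1.
Σ = − 2^4 + 2^8 = 240.
N = 240/8 = 30.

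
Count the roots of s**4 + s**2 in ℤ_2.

2

Write f(s) = s**4 + s**2.
Evaluate at each of the 2 elements of ℤ_2:
f(0) = 0 → root; f(1) = 0 → root.
Roots: {0, 1}.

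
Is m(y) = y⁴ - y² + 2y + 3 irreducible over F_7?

Yes

Check for roots in F_7: m(0) = 3; m(1) = 5; m(2) = 5; m(3) = 4; m(4) = 6; m(5) = 4; m(6) = 1.
No roots, so no linear factors.
Degree-2 irreducible divisors: test the 21 monic irreducibles of degree 2 over GF(7).
None of them divide m (all give nonzero remainder).
No irreducible factor of degree ≤ 2 exists, so m is irreducible over GF(7).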